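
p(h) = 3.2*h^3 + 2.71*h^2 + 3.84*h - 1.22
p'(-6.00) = 316.92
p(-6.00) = -617.90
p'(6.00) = 381.96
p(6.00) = 810.58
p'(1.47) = 32.55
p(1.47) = 20.45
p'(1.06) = 20.37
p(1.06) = 9.71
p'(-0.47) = 3.41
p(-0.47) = -2.76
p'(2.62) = 83.94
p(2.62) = 84.99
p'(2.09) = 57.10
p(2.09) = 47.86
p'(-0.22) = 3.11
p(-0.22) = -1.97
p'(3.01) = 107.13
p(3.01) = 122.16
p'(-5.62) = 276.59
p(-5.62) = -505.22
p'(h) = 9.6*h^2 + 5.42*h + 3.84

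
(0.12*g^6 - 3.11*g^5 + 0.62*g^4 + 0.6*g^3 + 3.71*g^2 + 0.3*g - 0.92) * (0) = 0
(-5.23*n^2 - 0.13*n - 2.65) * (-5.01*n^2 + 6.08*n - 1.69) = 26.2023*n^4 - 31.1471*n^3 + 21.3248*n^2 - 15.8923*n + 4.4785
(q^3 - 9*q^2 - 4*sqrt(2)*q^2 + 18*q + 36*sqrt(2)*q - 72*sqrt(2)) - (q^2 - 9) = q^3 - 10*q^2 - 4*sqrt(2)*q^2 + 18*q + 36*sqrt(2)*q - 72*sqrt(2) + 9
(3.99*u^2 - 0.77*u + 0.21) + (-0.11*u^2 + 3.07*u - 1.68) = 3.88*u^2 + 2.3*u - 1.47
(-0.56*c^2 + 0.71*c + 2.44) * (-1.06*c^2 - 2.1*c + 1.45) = 0.5936*c^4 + 0.4234*c^3 - 4.8894*c^2 - 4.0945*c + 3.538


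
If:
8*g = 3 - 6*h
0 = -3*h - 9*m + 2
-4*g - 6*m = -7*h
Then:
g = 19/96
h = 17/72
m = 31/216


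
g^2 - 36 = (g - 6)*(g + 6)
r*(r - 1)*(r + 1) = r^3 - r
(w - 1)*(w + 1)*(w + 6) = w^3 + 6*w^2 - w - 6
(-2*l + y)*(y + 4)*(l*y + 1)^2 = -2*l^3*y^3 - 8*l^3*y^2 + l^2*y^4 + 4*l^2*y^3 - 4*l^2*y^2 - 16*l^2*y + 2*l*y^3 + 8*l*y^2 - 2*l*y - 8*l + y^2 + 4*y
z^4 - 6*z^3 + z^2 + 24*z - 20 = (z - 5)*(z - 2)*(z - 1)*(z + 2)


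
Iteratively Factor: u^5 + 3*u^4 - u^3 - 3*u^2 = (u + 3)*(u^4 - u^2) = (u + 1)*(u + 3)*(u^3 - u^2) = u*(u + 1)*(u + 3)*(u^2 - u) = u^2*(u + 1)*(u + 3)*(u - 1)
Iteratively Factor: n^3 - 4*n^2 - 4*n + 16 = (n - 2)*(n^2 - 2*n - 8) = (n - 2)*(n + 2)*(n - 4)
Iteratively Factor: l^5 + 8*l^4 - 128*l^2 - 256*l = (l + 4)*(l^4 + 4*l^3 - 16*l^2 - 64*l) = (l + 4)^2*(l^3 - 16*l) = (l + 4)^3*(l^2 - 4*l) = (l - 4)*(l + 4)^3*(l)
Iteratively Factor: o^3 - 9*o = (o + 3)*(o^2 - 3*o) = (o - 3)*(o + 3)*(o)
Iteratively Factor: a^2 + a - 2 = (a - 1)*(a + 2)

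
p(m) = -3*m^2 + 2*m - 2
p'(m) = 2 - 6*m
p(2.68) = -18.19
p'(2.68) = -14.08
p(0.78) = -2.27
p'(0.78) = -2.68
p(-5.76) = -113.05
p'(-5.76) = 36.56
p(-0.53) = -3.90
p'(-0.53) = 5.18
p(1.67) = -7.03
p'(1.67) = -8.02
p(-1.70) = -14.07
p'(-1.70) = 12.20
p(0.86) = -2.50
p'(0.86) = -3.16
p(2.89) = -21.28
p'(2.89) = -15.34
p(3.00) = -23.00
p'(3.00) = -16.00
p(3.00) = -23.00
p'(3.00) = -16.00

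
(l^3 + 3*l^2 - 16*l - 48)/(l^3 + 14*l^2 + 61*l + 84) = (l - 4)/(l + 7)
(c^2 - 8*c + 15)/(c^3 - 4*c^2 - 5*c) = (c - 3)/(c*(c + 1))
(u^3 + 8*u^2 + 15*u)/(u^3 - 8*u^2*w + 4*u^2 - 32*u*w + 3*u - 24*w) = u*(u + 5)/(u^2 - 8*u*w + u - 8*w)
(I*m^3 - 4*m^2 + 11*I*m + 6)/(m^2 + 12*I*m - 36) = (I*m^2 + 2*m - I)/(m + 6*I)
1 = 1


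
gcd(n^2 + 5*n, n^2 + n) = n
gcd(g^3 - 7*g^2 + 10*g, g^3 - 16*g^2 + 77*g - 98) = g - 2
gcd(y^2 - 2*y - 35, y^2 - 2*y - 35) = y^2 - 2*y - 35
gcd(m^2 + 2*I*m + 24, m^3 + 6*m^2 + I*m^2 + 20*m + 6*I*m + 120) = m - 4*I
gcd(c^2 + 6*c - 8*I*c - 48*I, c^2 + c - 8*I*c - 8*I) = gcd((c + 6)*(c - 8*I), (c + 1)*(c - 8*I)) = c - 8*I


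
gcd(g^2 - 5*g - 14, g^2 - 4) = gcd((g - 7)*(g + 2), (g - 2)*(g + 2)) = g + 2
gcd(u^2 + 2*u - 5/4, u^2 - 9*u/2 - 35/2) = u + 5/2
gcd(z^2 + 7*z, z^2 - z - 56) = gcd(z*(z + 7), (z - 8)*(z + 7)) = z + 7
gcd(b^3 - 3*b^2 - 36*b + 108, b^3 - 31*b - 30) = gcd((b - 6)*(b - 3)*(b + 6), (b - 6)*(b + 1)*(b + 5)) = b - 6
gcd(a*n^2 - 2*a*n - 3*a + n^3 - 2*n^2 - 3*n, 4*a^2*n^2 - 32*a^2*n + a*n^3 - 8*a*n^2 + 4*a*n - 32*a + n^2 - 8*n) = 1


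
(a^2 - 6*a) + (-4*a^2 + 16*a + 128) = -3*a^2 + 10*a + 128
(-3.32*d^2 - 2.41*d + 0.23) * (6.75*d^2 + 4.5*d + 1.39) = -22.41*d^4 - 31.2075*d^3 - 13.9073*d^2 - 2.3149*d + 0.3197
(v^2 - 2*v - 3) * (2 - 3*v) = -3*v^3 + 8*v^2 + 5*v - 6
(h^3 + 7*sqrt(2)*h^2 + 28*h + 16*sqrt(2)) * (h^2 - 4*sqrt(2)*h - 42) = h^5 + 3*sqrt(2)*h^4 - 70*h^3 - 390*sqrt(2)*h^2 - 1304*h - 672*sqrt(2)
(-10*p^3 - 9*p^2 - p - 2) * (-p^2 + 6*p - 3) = 10*p^5 - 51*p^4 - 23*p^3 + 23*p^2 - 9*p + 6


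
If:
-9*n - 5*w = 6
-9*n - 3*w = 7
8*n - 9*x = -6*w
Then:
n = -17/18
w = 1/2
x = -41/81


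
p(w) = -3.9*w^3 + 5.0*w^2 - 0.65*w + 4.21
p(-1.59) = 33.56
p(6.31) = -780.65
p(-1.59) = 33.56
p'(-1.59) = -46.13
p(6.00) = -662.09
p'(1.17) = -4.97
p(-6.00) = 1030.51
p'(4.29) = -173.08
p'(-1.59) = -46.13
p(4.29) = -214.48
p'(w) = -11.7*w^2 + 10.0*w - 0.65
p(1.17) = 4.05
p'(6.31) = -403.40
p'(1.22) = -5.86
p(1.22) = 3.78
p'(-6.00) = -481.85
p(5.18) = -407.06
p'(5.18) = -262.79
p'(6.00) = -361.85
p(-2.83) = 134.49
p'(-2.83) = -122.65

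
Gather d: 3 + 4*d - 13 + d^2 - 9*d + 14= d^2 - 5*d + 4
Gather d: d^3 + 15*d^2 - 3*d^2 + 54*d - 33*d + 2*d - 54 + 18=d^3 + 12*d^2 + 23*d - 36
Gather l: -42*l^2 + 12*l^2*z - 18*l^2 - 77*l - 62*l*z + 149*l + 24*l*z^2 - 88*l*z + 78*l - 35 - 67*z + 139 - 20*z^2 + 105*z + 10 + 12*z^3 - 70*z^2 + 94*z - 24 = l^2*(12*z - 60) + l*(24*z^2 - 150*z + 150) + 12*z^3 - 90*z^2 + 132*z + 90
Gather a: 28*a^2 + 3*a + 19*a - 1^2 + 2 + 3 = 28*a^2 + 22*a + 4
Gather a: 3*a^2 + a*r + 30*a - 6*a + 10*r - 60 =3*a^2 + a*(r + 24) + 10*r - 60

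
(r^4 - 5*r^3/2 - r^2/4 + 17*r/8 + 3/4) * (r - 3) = r^5 - 11*r^4/2 + 29*r^3/4 + 23*r^2/8 - 45*r/8 - 9/4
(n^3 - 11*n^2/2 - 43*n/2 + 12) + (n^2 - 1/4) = n^3 - 9*n^2/2 - 43*n/2 + 47/4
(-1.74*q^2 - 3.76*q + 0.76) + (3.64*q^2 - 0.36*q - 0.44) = 1.9*q^2 - 4.12*q + 0.32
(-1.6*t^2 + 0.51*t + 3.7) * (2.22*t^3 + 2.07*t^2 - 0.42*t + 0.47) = -3.552*t^5 - 2.1798*t^4 + 9.9417*t^3 + 6.6928*t^2 - 1.3143*t + 1.739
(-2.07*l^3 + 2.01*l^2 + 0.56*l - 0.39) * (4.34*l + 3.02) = -8.9838*l^4 + 2.472*l^3 + 8.5006*l^2 - 0.00139999999999985*l - 1.1778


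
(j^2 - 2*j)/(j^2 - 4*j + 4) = j/(j - 2)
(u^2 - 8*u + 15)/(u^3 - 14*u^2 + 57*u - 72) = (u - 5)/(u^2 - 11*u + 24)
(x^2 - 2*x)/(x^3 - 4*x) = 1/(x + 2)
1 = 1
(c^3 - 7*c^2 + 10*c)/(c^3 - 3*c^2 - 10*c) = (c - 2)/(c + 2)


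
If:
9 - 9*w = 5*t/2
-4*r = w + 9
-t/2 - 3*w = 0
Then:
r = -15/8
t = 9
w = -3/2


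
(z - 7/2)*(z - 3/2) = z^2 - 5*z + 21/4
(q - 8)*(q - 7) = q^2 - 15*q + 56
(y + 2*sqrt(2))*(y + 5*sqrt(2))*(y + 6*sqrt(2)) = y^3 + 13*sqrt(2)*y^2 + 104*y + 120*sqrt(2)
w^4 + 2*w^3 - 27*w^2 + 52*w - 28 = (w - 2)^2*(w - 1)*(w + 7)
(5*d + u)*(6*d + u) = 30*d^2 + 11*d*u + u^2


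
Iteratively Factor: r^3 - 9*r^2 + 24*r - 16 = (r - 4)*(r^2 - 5*r + 4) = (r - 4)*(r - 1)*(r - 4)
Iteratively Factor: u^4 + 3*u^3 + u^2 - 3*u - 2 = (u + 1)*(u^3 + 2*u^2 - u - 2) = (u + 1)*(u + 2)*(u^2 - 1) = (u - 1)*(u + 1)*(u + 2)*(u + 1)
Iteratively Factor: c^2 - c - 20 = (c - 5)*(c + 4)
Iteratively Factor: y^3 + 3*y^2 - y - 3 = (y + 3)*(y^2 - 1) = (y - 1)*(y + 3)*(y + 1)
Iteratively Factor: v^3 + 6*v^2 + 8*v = (v)*(v^2 + 6*v + 8) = v*(v + 2)*(v + 4)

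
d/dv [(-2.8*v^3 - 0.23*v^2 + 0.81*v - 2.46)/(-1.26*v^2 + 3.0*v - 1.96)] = (3.528*v^4 - 16.8*v^3 + 16.7946*v^2 - 5.2976*v + 5.7924)/(1.5876*v^4 - 7.56*v^3 + 13.9392*v^2 - 11.76*v + 3.8416)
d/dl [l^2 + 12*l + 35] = 2*l + 12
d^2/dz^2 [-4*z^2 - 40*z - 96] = -8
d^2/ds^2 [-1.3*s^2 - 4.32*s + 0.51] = -2.60000000000000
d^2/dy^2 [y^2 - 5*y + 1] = 2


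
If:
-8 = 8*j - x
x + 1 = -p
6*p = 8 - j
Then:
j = -62/47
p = 73/47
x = -120/47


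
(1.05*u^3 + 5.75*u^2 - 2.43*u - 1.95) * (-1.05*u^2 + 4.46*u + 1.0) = -1.1025*u^5 - 1.3545*u^4 + 29.2465*u^3 - 3.0403*u^2 - 11.127*u - 1.95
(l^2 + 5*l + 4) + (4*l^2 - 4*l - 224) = 5*l^2 + l - 220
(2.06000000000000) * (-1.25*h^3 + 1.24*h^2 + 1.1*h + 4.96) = -2.575*h^3 + 2.5544*h^2 + 2.266*h + 10.2176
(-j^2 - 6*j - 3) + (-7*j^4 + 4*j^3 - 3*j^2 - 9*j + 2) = -7*j^4 + 4*j^3 - 4*j^2 - 15*j - 1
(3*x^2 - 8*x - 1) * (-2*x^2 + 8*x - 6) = -6*x^4 + 40*x^3 - 80*x^2 + 40*x + 6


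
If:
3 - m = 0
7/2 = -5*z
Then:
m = 3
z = -7/10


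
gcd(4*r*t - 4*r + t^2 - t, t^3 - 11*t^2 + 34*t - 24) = t - 1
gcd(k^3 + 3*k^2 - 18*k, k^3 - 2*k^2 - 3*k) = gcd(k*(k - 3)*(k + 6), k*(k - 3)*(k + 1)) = k^2 - 3*k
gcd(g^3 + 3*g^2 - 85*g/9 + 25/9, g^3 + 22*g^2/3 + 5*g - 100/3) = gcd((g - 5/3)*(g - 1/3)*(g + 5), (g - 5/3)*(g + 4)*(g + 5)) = g^2 + 10*g/3 - 25/3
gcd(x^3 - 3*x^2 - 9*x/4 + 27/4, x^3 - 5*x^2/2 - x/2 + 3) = x - 3/2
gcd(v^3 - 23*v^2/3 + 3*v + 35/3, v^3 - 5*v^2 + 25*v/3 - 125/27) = v - 5/3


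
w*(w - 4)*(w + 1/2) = w^3 - 7*w^2/2 - 2*w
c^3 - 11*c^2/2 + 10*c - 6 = (c - 2)^2*(c - 3/2)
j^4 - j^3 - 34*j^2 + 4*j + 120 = (j - 6)*(j - 2)*(j + 2)*(j + 5)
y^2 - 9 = (y - 3)*(y + 3)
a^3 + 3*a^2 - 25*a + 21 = (a - 3)*(a - 1)*(a + 7)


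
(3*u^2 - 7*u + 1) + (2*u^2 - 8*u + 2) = 5*u^2 - 15*u + 3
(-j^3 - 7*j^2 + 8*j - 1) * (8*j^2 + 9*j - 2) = -8*j^5 - 65*j^4 + 3*j^3 + 78*j^2 - 25*j + 2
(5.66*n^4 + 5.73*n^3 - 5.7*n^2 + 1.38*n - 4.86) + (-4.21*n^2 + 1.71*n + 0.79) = 5.66*n^4 + 5.73*n^3 - 9.91*n^2 + 3.09*n - 4.07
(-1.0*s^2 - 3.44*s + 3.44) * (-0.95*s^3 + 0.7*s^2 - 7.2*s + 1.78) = 0.95*s^5 + 2.568*s^4 + 1.524*s^3 + 25.396*s^2 - 30.8912*s + 6.1232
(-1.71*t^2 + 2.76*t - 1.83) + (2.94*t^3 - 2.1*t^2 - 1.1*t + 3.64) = 2.94*t^3 - 3.81*t^2 + 1.66*t + 1.81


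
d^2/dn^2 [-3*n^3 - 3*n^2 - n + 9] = -18*n - 6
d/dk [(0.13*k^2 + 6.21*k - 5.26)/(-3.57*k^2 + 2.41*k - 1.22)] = (22.483*k^2 - 37.8736*k + 5.1004)/(12.7449*k^4 - 17.2074*k^3 + 14.5189*k^2 - 5.8804*k + 1.4884)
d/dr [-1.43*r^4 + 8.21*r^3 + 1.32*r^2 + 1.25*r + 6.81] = -5.72*r^3 + 24.63*r^2 + 2.64*r + 1.25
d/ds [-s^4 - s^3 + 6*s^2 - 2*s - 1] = -4*s^3 - 3*s^2 + 12*s - 2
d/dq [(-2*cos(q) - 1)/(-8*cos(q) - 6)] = -sin(q)/(4*cos(q) + 3)^2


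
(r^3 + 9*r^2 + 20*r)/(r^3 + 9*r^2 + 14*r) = (r^2 + 9*r + 20)/(r^2 + 9*r + 14)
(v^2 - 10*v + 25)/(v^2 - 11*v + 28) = (v^2 - 10*v + 25)/(v^2 - 11*v + 28)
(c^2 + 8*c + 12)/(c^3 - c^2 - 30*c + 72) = (c + 2)/(c^2 - 7*c + 12)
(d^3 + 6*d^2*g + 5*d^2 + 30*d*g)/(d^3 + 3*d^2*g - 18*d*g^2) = (d + 5)/(d - 3*g)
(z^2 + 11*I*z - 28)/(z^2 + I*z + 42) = (z + 4*I)/(z - 6*I)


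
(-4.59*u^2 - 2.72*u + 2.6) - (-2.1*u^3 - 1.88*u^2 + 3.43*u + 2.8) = 2.1*u^3 - 2.71*u^2 - 6.15*u - 0.2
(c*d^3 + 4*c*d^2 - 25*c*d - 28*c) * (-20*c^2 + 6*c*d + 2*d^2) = -20*c^3*d^3 - 80*c^3*d^2 + 500*c^3*d + 560*c^3 + 6*c^2*d^4 + 24*c^2*d^3 - 150*c^2*d^2 - 168*c^2*d + 2*c*d^5 + 8*c*d^4 - 50*c*d^3 - 56*c*d^2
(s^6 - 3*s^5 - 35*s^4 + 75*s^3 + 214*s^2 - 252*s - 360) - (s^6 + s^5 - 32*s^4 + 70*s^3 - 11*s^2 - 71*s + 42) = -4*s^5 - 3*s^4 + 5*s^3 + 225*s^2 - 181*s - 402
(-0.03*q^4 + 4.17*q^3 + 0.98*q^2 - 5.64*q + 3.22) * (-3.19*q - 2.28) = 0.0957*q^5 - 13.2339*q^4 - 12.6338*q^3 + 15.7572*q^2 + 2.5874*q - 7.3416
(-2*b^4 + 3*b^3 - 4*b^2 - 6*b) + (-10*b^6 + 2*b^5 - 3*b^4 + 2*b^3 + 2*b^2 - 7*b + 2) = -10*b^6 + 2*b^5 - 5*b^4 + 5*b^3 - 2*b^2 - 13*b + 2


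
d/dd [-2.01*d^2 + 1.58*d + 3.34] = 1.58 - 4.02*d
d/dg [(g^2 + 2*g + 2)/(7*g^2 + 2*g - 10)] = 12*(-g^2 - 4*g - 2)/(49*g^4 + 28*g^3 - 136*g^2 - 40*g + 100)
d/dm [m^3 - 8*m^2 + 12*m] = 3*m^2 - 16*m + 12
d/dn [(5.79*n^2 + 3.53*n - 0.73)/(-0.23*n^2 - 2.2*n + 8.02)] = (-11.9261*n^2 + 92.5358*n + 26.7046)/(0.0529*n^4 + 1.012*n^3 + 1.1508*n^2 - 35.288*n + 64.3204)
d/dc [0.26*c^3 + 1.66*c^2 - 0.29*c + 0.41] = 0.78*c^2 + 3.32*c - 0.29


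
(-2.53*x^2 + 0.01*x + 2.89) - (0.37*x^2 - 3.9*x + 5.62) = -2.9*x^2 + 3.91*x - 2.73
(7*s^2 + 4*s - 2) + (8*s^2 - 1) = 15*s^2 + 4*s - 3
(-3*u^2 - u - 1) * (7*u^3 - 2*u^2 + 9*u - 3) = -21*u^5 - u^4 - 32*u^3 + 2*u^2 - 6*u + 3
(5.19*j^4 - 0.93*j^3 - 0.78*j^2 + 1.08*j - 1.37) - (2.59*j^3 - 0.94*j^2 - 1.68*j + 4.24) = 5.19*j^4 - 3.52*j^3 + 0.16*j^2 + 2.76*j - 5.61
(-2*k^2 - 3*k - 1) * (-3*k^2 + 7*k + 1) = 6*k^4 - 5*k^3 - 20*k^2 - 10*k - 1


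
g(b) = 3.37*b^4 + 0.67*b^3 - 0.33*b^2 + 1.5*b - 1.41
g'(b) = 13.48*b^3 + 2.01*b^2 - 0.66*b + 1.5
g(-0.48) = -2.10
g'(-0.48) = 0.79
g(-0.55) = -2.14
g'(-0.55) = 0.23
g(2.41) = 123.35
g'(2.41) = 200.27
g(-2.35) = 87.33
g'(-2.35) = -160.79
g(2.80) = 222.05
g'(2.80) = 311.32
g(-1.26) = 3.33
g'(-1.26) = -21.44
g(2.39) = 119.39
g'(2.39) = 195.43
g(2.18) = 83.35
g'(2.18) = 149.27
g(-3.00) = 246.00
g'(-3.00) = -342.39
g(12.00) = 71007.15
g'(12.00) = 23576.46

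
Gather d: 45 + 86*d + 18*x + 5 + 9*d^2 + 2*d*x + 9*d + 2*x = 9*d^2 + d*(2*x + 95) + 20*x + 50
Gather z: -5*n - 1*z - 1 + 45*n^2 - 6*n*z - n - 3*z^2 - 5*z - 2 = 45*n^2 - 6*n - 3*z^2 + z*(-6*n - 6) - 3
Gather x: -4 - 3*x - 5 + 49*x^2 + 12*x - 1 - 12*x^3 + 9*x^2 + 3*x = -12*x^3 + 58*x^2 + 12*x - 10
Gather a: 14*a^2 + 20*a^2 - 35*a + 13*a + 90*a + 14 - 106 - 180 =34*a^2 + 68*a - 272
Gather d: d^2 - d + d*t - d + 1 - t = d^2 + d*(t - 2) - t + 1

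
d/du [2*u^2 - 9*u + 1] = 4*u - 9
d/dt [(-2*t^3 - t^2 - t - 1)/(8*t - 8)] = (-4*t^3 + 5*t^2 + 2*t + 2)/(8*(t^2 - 2*t + 1))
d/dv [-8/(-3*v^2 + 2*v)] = 16*(1 - 3*v)/(v^2*(3*v - 2)^2)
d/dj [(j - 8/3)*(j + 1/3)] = 2*j - 7/3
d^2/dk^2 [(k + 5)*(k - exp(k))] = -k*exp(k) - 7*exp(k) + 2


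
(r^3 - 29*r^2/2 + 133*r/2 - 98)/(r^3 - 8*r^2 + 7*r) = (r^2 - 15*r/2 + 14)/(r*(r - 1))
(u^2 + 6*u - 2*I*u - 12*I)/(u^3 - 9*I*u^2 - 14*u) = (u + 6)/(u*(u - 7*I))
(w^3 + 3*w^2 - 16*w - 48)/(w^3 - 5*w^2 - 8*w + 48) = (w + 4)/(w - 4)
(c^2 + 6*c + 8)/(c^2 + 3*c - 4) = (c + 2)/(c - 1)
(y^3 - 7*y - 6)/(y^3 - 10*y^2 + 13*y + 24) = (y + 2)/(y - 8)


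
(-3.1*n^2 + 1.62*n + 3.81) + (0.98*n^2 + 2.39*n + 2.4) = -2.12*n^2 + 4.01*n + 6.21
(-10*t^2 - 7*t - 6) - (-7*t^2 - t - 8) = -3*t^2 - 6*t + 2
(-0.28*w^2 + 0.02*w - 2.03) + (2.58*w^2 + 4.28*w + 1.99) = 2.3*w^2 + 4.3*w - 0.0399999999999998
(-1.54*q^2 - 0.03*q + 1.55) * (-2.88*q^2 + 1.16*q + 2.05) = 4.4352*q^4 - 1.7*q^3 - 7.6558*q^2 + 1.7365*q + 3.1775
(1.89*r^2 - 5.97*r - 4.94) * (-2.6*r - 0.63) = -4.914*r^3 + 14.3313*r^2 + 16.6051*r + 3.1122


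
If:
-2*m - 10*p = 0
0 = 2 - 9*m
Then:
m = 2/9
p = -2/45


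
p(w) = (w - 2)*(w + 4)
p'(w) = 2*w + 2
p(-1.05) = -9.00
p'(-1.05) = -0.10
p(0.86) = -5.54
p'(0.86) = 3.72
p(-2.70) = -6.11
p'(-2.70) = -3.40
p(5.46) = 32.73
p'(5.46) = 12.92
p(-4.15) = 0.92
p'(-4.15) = -6.30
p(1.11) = -4.55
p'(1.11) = 4.22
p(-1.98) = -8.04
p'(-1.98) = -1.96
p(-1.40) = -8.84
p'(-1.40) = -0.80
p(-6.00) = 16.00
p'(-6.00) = -10.00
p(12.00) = 160.00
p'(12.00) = 26.00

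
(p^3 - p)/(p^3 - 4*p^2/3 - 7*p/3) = 3*(p - 1)/(3*p - 7)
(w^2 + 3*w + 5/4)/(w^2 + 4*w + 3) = (w^2 + 3*w + 5/4)/(w^2 + 4*w + 3)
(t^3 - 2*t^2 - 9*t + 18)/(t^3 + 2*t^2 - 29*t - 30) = (t^3 - 2*t^2 - 9*t + 18)/(t^3 + 2*t^2 - 29*t - 30)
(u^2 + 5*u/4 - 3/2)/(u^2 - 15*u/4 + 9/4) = (u + 2)/(u - 3)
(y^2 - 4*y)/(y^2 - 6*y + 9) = y*(y - 4)/(y^2 - 6*y + 9)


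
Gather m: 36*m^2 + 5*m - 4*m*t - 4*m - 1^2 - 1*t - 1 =36*m^2 + m*(1 - 4*t) - t - 2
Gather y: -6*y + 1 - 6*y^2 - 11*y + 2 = -6*y^2 - 17*y + 3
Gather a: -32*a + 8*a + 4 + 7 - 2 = 9 - 24*a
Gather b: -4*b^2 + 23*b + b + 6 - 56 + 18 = -4*b^2 + 24*b - 32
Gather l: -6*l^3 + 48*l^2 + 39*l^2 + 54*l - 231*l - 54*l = -6*l^3 + 87*l^2 - 231*l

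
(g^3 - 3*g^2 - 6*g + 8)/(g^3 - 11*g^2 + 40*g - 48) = (g^2 + g - 2)/(g^2 - 7*g + 12)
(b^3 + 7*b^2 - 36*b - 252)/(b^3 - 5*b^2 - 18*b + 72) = (b^2 + 13*b + 42)/(b^2 + b - 12)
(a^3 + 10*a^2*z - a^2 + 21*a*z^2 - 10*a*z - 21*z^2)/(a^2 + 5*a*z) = (a^3 + 10*a^2*z - a^2 + 21*a*z^2 - 10*a*z - 21*z^2)/(a*(a + 5*z))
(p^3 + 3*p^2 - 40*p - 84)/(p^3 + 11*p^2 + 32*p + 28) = (p - 6)/(p + 2)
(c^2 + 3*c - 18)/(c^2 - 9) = (c + 6)/(c + 3)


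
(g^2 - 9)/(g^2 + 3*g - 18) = (g + 3)/(g + 6)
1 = 1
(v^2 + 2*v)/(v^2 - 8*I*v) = (v + 2)/(v - 8*I)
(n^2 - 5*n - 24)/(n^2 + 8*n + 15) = (n - 8)/(n + 5)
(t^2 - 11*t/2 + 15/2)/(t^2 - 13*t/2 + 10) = (t - 3)/(t - 4)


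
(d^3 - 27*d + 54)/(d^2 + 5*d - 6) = (d^2 - 6*d + 9)/(d - 1)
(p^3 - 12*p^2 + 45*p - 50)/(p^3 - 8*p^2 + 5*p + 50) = (p - 2)/(p + 2)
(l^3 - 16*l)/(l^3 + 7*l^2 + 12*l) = (l - 4)/(l + 3)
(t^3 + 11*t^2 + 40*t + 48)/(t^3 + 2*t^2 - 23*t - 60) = (t + 4)/(t - 5)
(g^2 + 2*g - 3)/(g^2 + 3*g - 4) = (g + 3)/(g + 4)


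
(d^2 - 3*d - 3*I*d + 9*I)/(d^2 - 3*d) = (d - 3*I)/d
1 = 1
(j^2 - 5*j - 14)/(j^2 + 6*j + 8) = (j - 7)/(j + 4)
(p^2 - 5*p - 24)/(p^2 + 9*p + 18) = (p - 8)/(p + 6)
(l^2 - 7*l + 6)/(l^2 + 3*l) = (l^2 - 7*l + 6)/(l*(l + 3))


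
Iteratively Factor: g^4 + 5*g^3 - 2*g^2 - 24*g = (g + 4)*(g^3 + g^2 - 6*g) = g*(g + 4)*(g^2 + g - 6) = g*(g - 2)*(g + 4)*(g + 3)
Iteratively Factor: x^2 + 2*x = (x + 2)*(x)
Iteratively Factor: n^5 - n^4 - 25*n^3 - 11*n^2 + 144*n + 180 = (n + 3)*(n^4 - 4*n^3 - 13*n^2 + 28*n + 60) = (n + 2)*(n + 3)*(n^3 - 6*n^2 - n + 30) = (n - 3)*(n + 2)*(n + 3)*(n^2 - 3*n - 10) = (n - 3)*(n + 2)^2*(n + 3)*(n - 5)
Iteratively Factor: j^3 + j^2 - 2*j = (j + 2)*(j^2 - j) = (j - 1)*(j + 2)*(j)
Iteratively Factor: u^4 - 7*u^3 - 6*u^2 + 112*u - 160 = (u - 5)*(u^3 - 2*u^2 - 16*u + 32) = (u - 5)*(u - 4)*(u^2 + 2*u - 8) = (u - 5)*(u - 4)*(u - 2)*(u + 4)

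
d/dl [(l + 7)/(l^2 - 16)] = (l^2 - 2*l*(l + 7) - 16)/(l^2 - 16)^2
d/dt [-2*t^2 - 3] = -4*t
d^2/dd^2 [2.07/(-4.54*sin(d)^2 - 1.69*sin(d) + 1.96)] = (170.664048*sin(d)^4 + 47.646846*sin(d)^3 - 176.405193*sin(d)^2 - 88.437024*sin(d) - 48.66363)/(4.54*sin(d)^2 + 1.69*sin(d) - 1.96)^3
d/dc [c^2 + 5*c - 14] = 2*c + 5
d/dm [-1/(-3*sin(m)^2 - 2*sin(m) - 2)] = -2*(3*sin(m) + 1)*cos(m)/(3*sin(m)^2 + 2*sin(m) + 2)^2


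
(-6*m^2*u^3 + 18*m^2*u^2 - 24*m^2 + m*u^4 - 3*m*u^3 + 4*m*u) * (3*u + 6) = -18*m^2*u^4 + 18*m^2*u^3 + 108*m^2*u^2 - 72*m^2*u - 144*m^2 + 3*m*u^5 - 3*m*u^4 - 18*m*u^3 + 12*m*u^2 + 24*m*u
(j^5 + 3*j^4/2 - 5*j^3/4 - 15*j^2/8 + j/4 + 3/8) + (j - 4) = j^5 + 3*j^4/2 - 5*j^3/4 - 15*j^2/8 + 5*j/4 - 29/8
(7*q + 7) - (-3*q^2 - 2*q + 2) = 3*q^2 + 9*q + 5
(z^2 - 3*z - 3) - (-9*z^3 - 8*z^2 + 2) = 9*z^3 + 9*z^2 - 3*z - 5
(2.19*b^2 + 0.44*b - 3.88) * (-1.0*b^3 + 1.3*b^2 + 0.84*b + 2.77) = -2.19*b^5 + 2.407*b^4 + 6.2916*b^3 + 1.3919*b^2 - 2.0404*b - 10.7476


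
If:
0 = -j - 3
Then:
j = -3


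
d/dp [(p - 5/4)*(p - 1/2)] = 2*p - 7/4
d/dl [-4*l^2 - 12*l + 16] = -8*l - 12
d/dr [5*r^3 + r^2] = r*(15*r + 2)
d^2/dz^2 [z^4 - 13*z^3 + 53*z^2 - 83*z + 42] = 12*z^2 - 78*z + 106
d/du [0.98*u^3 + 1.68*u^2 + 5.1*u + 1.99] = 2.94*u^2 + 3.36*u + 5.1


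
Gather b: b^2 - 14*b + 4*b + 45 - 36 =b^2 - 10*b + 9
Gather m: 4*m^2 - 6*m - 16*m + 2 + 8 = 4*m^2 - 22*m + 10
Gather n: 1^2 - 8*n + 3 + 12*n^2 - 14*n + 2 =12*n^2 - 22*n + 6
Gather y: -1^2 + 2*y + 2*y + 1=4*y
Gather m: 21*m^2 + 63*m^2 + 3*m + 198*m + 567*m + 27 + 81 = 84*m^2 + 768*m + 108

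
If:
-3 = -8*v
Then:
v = 3/8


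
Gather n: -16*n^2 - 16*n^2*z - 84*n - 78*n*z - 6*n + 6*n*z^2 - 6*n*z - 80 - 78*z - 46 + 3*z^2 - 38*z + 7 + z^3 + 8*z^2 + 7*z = n^2*(-16*z - 16) + n*(6*z^2 - 84*z - 90) + z^3 + 11*z^2 - 109*z - 119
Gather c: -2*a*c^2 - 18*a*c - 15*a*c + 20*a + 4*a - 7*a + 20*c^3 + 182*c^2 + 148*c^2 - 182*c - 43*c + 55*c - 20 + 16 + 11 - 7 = 17*a + 20*c^3 + c^2*(330 - 2*a) + c*(-33*a - 170)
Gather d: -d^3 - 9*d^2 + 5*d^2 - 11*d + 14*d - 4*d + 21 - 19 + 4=-d^3 - 4*d^2 - d + 6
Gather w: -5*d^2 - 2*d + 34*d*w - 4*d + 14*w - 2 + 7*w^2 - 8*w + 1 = -5*d^2 - 6*d + 7*w^2 + w*(34*d + 6) - 1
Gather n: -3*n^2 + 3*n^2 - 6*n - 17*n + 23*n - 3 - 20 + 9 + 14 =0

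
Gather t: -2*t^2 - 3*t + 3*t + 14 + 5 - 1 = 18 - 2*t^2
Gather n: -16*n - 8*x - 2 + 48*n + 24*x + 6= 32*n + 16*x + 4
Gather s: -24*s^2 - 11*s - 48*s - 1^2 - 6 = -24*s^2 - 59*s - 7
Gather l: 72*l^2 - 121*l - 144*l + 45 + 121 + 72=72*l^2 - 265*l + 238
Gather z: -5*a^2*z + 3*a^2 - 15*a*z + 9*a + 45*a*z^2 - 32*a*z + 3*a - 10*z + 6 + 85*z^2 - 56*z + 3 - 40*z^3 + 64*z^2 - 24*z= 3*a^2 + 12*a - 40*z^3 + z^2*(45*a + 149) + z*(-5*a^2 - 47*a - 90) + 9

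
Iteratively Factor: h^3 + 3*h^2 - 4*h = (h - 1)*(h^2 + 4*h) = h*(h - 1)*(h + 4)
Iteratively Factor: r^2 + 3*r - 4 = (r - 1)*(r + 4)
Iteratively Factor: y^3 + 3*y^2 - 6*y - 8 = (y + 4)*(y^2 - y - 2) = (y + 1)*(y + 4)*(y - 2)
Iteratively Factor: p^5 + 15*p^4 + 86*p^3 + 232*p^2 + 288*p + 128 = (p + 2)*(p^4 + 13*p^3 + 60*p^2 + 112*p + 64) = (p + 1)*(p + 2)*(p^3 + 12*p^2 + 48*p + 64) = (p + 1)*(p + 2)*(p + 4)*(p^2 + 8*p + 16) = (p + 1)*(p + 2)*(p + 4)^2*(p + 4)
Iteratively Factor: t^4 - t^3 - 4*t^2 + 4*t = (t + 2)*(t^3 - 3*t^2 + 2*t) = (t - 1)*(t + 2)*(t^2 - 2*t) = t*(t - 1)*(t + 2)*(t - 2)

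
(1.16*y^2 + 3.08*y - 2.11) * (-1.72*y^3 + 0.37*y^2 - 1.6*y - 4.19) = -1.9952*y^5 - 4.8684*y^4 + 2.9128*y^3 - 10.5691*y^2 - 9.5292*y + 8.8409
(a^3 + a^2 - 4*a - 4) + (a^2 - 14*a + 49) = a^3 + 2*a^2 - 18*a + 45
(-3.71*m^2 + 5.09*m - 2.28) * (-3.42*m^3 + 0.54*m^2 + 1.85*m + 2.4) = 12.6882*m^5 - 19.4112*m^4 + 3.6827*m^3 - 0.718699999999998*m^2 + 7.998*m - 5.472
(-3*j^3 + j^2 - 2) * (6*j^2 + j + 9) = -18*j^5 + 3*j^4 - 26*j^3 - 3*j^2 - 2*j - 18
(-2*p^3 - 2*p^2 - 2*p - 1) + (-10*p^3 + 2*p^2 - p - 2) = -12*p^3 - 3*p - 3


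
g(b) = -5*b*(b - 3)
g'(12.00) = -105.00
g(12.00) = -540.00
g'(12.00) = -105.00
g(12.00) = -540.00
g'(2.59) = -10.90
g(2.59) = 5.31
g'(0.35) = 11.50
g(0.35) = 4.64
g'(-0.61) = 21.10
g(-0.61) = -11.01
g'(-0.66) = 21.60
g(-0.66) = -12.08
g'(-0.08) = 15.80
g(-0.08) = -1.23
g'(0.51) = 9.90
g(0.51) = 6.35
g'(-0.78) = 22.80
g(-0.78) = -14.74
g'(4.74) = -32.40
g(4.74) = -41.24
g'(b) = 15 - 10*b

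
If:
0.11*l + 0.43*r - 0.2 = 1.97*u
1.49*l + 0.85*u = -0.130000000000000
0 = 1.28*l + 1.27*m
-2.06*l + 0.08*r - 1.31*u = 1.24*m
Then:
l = -0.22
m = 0.22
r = 1.59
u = 0.23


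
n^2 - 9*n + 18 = (n - 6)*(n - 3)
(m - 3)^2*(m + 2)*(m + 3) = m^4 - m^3 - 15*m^2 + 9*m + 54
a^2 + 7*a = a*(a + 7)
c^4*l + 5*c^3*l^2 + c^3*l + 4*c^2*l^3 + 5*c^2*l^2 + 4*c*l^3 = c*(c + l)*(c + 4*l)*(c*l + l)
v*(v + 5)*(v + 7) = v^3 + 12*v^2 + 35*v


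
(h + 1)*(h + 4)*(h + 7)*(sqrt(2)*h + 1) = sqrt(2)*h^4 + h^3 + 12*sqrt(2)*h^3 + 12*h^2 + 39*sqrt(2)*h^2 + 39*h + 28*sqrt(2)*h + 28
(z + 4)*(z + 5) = z^2 + 9*z + 20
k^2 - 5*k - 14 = (k - 7)*(k + 2)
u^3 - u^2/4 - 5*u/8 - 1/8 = (u - 1)*(u + 1/4)*(u + 1/2)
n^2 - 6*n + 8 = (n - 4)*(n - 2)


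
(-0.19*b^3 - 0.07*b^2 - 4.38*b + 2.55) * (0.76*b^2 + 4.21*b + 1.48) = -0.1444*b^5 - 0.8531*b^4 - 3.9047*b^3 - 16.6054*b^2 + 4.2531*b + 3.774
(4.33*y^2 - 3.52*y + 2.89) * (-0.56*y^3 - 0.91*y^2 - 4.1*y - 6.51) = -2.4248*y^5 - 1.9691*y^4 - 16.1682*y^3 - 16.3862*y^2 + 11.0662*y - 18.8139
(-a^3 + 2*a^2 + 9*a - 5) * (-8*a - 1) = 8*a^4 - 15*a^3 - 74*a^2 + 31*a + 5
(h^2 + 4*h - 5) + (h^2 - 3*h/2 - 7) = 2*h^2 + 5*h/2 - 12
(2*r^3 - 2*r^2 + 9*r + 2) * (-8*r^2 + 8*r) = -16*r^5 + 32*r^4 - 88*r^3 + 56*r^2 + 16*r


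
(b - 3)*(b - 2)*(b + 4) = b^3 - b^2 - 14*b + 24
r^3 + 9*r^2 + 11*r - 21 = (r - 1)*(r + 3)*(r + 7)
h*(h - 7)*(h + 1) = h^3 - 6*h^2 - 7*h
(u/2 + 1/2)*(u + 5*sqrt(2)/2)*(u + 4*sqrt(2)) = u^3/2 + u^2/2 + 13*sqrt(2)*u^2/4 + 13*sqrt(2)*u/4 + 10*u + 10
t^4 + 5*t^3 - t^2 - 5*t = t*(t - 1)*(t + 1)*(t + 5)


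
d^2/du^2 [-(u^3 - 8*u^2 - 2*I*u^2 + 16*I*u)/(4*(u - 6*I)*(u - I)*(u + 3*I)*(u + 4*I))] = (-u^9 + u^8*(24 + 6*I) + u^7*(93 - 96*I) + u^6*(-248 + 232*I) + u^5*(1368 - 3504*I) + u^4*(-8928 - 1728*I) + u^3*(6600 - 14272*I) + u^2*(-53568 - 22464*I) + u*(-15552 + 107136*I) - 6912 + 10368*I)/(2*u^12 + 186*u^10 + 252*I*u^9 + 6198*u^8 + 15624*I*u^7 + 75782*u^6 + 278460*I*u^5 + 118152*u^4 + 976752*I*u^3 + 202176*u^2 + 1306368*I*u + 746496)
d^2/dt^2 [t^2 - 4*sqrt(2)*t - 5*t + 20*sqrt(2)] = 2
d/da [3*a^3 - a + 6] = 9*a^2 - 1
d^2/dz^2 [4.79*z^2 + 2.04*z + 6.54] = 9.58000000000000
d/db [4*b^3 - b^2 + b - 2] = 12*b^2 - 2*b + 1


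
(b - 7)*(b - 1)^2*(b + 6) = b^4 - 3*b^3 - 39*b^2 + 83*b - 42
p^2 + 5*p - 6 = (p - 1)*(p + 6)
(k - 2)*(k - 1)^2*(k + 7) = k^4 + 3*k^3 - 23*k^2 + 33*k - 14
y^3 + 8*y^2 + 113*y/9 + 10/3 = (y + 1/3)*(y + 5/3)*(y + 6)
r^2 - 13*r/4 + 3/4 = (r - 3)*(r - 1/4)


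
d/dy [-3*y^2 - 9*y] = -6*y - 9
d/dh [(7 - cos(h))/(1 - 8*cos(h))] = -55*sin(h)/(8*cos(h) - 1)^2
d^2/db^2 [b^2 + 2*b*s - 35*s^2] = 2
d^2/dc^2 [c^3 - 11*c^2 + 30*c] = 6*c - 22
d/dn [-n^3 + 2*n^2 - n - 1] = -3*n^2 + 4*n - 1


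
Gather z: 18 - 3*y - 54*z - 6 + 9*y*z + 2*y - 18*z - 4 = -y + z*(9*y - 72) + 8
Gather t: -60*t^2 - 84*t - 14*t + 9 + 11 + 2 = -60*t^2 - 98*t + 22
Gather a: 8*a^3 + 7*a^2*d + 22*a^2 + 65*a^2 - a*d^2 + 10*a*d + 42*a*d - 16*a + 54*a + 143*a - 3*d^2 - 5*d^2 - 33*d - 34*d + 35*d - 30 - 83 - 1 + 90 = 8*a^3 + a^2*(7*d + 87) + a*(-d^2 + 52*d + 181) - 8*d^2 - 32*d - 24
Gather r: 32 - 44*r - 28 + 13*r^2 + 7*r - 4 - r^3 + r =-r^3 + 13*r^2 - 36*r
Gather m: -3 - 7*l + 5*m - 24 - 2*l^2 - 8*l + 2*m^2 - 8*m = -2*l^2 - 15*l + 2*m^2 - 3*m - 27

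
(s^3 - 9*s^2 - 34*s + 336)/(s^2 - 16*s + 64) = (s^2 - s - 42)/(s - 8)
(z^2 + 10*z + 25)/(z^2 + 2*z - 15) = (z + 5)/(z - 3)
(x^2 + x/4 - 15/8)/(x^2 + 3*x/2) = (x - 5/4)/x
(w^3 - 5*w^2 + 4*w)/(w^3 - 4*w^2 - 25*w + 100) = w*(w - 1)/(w^2 - 25)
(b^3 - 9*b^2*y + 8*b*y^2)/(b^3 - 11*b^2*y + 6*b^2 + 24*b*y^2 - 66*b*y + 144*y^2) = b*(-b + y)/(-b^2 + 3*b*y - 6*b + 18*y)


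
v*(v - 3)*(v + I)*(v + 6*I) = v^4 - 3*v^3 + 7*I*v^3 - 6*v^2 - 21*I*v^2 + 18*v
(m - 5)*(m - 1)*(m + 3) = m^3 - 3*m^2 - 13*m + 15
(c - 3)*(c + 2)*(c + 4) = c^3 + 3*c^2 - 10*c - 24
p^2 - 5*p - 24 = (p - 8)*(p + 3)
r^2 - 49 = (r - 7)*(r + 7)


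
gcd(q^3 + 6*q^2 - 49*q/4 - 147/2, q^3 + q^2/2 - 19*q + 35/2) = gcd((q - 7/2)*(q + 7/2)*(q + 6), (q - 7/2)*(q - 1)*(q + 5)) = q - 7/2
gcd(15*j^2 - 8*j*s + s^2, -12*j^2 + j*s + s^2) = -3*j + s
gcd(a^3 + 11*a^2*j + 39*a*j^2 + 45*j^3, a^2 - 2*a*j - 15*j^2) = a + 3*j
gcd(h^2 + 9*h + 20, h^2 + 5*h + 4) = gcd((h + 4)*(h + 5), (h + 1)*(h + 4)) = h + 4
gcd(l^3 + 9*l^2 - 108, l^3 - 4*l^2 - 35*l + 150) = l + 6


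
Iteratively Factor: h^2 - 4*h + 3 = (h - 1)*(h - 3)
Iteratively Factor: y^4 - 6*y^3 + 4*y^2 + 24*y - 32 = (y - 4)*(y^3 - 2*y^2 - 4*y + 8) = (y - 4)*(y - 2)*(y^2 - 4) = (y - 4)*(y - 2)^2*(y + 2)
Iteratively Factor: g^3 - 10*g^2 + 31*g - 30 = (g - 2)*(g^2 - 8*g + 15) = (g - 5)*(g - 2)*(g - 3)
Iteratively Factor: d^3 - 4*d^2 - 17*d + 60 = (d - 3)*(d^2 - d - 20) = (d - 3)*(d + 4)*(d - 5)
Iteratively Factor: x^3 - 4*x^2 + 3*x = (x)*(x^2 - 4*x + 3) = x*(x - 3)*(x - 1)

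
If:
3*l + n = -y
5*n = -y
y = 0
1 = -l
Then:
No Solution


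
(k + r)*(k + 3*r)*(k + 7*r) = k^3 + 11*k^2*r + 31*k*r^2 + 21*r^3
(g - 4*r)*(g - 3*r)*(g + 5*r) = g^3 - 2*g^2*r - 23*g*r^2 + 60*r^3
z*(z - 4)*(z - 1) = z^3 - 5*z^2 + 4*z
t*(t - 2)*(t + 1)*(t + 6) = t^4 + 5*t^3 - 8*t^2 - 12*t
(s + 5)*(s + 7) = s^2 + 12*s + 35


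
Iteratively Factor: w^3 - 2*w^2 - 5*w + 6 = (w - 1)*(w^2 - w - 6) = (w - 3)*(w - 1)*(w + 2)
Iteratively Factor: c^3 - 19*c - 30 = (c - 5)*(c^2 + 5*c + 6) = (c - 5)*(c + 3)*(c + 2)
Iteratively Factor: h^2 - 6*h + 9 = (h - 3)*(h - 3)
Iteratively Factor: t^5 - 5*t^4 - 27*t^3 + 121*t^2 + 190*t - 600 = (t - 2)*(t^4 - 3*t^3 - 33*t^2 + 55*t + 300) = (t - 5)*(t - 2)*(t^3 + 2*t^2 - 23*t - 60) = (t - 5)^2*(t - 2)*(t^2 + 7*t + 12) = (t - 5)^2*(t - 2)*(t + 3)*(t + 4)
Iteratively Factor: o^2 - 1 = (o + 1)*(o - 1)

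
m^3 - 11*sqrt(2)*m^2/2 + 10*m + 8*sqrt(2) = (m - 4*sqrt(2))*(m - 2*sqrt(2))*(m + sqrt(2)/2)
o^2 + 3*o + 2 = (o + 1)*(o + 2)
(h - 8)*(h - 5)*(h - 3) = h^3 - 16*h^2 + 79*h - 120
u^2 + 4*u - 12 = (u - 2)*(u + 6)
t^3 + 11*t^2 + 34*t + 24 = (t + 1)*(t + 4)*(t + 6)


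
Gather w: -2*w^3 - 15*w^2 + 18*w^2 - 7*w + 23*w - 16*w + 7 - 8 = -2*w^3 + 3*w^2 - 1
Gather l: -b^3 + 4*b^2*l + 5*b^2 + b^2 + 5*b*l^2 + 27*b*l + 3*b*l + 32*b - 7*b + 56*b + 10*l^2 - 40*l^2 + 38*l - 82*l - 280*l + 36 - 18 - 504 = -b^3 + 6*b^2 + 81*b + l^2*(5*b - 30) + l*(4*b^2 + 30*b - 324) - 486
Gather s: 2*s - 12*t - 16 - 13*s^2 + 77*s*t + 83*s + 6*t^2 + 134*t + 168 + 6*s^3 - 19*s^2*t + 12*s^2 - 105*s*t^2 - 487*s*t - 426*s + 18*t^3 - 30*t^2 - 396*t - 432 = 6*s^3 + s^2*(-19*t - 1) + s*(-105*t^2 - 410*t - 341) + 18*t^3 - 24*t^2 - 274*t - 280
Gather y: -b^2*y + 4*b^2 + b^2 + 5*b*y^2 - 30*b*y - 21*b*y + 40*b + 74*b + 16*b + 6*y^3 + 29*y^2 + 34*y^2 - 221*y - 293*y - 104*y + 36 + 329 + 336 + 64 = 5*b^2 + 130*b + 6*y^3 + y^2*(5*b + 63) + y*(-b^2 - 51*b - 618) + 765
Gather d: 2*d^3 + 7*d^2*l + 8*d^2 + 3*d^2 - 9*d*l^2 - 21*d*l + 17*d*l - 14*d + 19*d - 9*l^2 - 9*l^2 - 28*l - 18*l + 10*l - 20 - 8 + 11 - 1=2*d^3 + d^2*(7*l + 11) + d*(-9*l^2 - 4*l + 5) - 18*l^2 - 36*l - 18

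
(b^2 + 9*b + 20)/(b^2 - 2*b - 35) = (b + 4)/(b - 7)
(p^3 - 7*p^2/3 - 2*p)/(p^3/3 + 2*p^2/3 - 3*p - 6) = p*(3*p + 2)/(p^2 + 5*p + 6)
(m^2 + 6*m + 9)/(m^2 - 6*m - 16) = (m^2 + 6*m + 9)/(m^2 - 6*m - 16)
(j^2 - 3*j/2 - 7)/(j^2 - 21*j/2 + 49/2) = (j + 2)/(j - 7)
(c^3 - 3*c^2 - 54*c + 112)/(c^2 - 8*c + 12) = (c^2 - c - 56)/(c - 6)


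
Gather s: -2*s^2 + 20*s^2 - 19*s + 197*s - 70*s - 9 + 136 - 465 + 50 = 18*s^2 + 108*s - 288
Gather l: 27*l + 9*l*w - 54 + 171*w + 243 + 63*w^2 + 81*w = l*(9*w + 27) + 63*w^2 + 252*w + 189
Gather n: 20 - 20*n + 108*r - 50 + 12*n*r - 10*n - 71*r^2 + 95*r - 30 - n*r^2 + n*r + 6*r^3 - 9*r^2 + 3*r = n*(-r^2 + 13*r - 30) + 6*r^3 - 80*r^2 + 206*r - 60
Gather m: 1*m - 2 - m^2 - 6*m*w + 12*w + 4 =-m^2 + m*(1 - 6*w) + 12*w + 2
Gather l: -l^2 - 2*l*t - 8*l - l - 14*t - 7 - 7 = -l^2 + l*(-2*t - 9) - 14*t - 14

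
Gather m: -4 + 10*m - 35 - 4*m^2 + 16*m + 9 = -4*m^2 + 26*m - 30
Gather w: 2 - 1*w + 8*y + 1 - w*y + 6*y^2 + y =w*(-y - 1) + 6*y^2 + 9*y + 3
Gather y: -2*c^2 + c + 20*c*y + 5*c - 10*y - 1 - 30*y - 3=-2*c^2 + 6*c + y*(20*c - 40) - 4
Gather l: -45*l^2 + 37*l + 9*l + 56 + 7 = -45*l^2 + 46*l + 63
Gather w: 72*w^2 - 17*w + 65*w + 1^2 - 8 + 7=72*w^2 + 48*w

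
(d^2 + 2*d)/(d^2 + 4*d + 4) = d/(d + 2)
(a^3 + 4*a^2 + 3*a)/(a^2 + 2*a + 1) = a*(a + 3)/(a + 1)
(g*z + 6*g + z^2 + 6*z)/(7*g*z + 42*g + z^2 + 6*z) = (g + z)/(7*g + z)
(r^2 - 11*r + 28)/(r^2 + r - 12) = (r^2 - 11*r + 28)/(r^2 + r - 12)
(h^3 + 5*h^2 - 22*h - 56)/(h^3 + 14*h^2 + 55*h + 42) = (h^2 - 2*h - 8)/(h^2 + 7*h + 6)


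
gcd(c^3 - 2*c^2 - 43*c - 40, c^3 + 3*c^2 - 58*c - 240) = c^2 - 3*c - 40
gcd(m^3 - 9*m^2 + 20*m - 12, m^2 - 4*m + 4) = m - 2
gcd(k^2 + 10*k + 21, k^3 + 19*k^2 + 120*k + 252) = k + 7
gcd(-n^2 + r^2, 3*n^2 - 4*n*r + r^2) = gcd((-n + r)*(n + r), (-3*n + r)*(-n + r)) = -n + r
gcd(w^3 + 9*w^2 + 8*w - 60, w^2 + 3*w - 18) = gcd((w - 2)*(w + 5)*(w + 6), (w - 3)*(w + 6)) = w + 6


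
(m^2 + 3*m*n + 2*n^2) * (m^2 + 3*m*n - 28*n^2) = m^4 + 6*m^3*n - 17*m^2*n^2 - 78*m*n^3 - 56*n^4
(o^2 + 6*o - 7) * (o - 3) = o^3 + 3*o^2 - 25*o + 21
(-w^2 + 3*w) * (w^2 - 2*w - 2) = -w^4 + 5*w^3 - 4*w^2 - 6*w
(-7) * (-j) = 7*j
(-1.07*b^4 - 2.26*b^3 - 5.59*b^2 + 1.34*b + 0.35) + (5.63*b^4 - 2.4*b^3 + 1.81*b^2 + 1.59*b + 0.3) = 4.56*b^4 - 4.66*b^3 - 3.78*b^2 + 2.93*b + 0.65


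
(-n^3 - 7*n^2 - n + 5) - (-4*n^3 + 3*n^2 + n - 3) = 3*n^3 - 10*n^2 - 2*n + 8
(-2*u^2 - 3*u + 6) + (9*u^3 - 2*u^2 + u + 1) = 9*u^3 - 4*u^2 - 2*u + 7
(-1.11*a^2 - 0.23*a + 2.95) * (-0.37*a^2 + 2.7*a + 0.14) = 0.4107*a^4 - 2.9119*a^3 - 1.8679*a^2 + 7.9328*a + 0.413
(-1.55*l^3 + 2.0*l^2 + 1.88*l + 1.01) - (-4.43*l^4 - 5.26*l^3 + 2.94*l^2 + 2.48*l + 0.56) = 4.43*l^4 + 3.71*l^3 - 0.94*l^2 - 0.6*l + 0.45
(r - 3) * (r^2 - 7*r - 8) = r^3 - 10*r^2 + 13*r + 24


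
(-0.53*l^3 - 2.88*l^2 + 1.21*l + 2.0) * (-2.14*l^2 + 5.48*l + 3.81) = 1.1342*l^5 + 3.2588*l^4 - 20.3911*l^3 - 8.622*l^2 + 15.5701*l + 7.62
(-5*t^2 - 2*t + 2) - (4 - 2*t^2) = -3*t^2 - 2*t - 2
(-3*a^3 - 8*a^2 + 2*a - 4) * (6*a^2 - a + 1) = -18*a^5 - 45*a^4 + 17*a^3 - 34*a^2 + 6*a - 4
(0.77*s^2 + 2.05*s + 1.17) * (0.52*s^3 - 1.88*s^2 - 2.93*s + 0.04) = 0.4004*s^5 - 0.3816*s^4 - 5.5017*s^3 - 8.1753*s^2 - 3.3461*s + 0.0468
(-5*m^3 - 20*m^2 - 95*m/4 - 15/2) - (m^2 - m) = -5*m^3 - 21*m^2 - 91*m/4 - 15/2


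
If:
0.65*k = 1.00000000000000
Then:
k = 1.54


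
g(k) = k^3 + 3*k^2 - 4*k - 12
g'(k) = 3*k^2 + 6*k - 4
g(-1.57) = -2.20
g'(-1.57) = -6.03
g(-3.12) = -0.69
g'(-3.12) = 6.48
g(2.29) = 6.58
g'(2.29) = 25.47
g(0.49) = -13.12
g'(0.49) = -0.34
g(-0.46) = -9.62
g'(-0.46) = -6.13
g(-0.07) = -11.71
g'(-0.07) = -4.41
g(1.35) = -9.47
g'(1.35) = 9.57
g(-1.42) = -3.13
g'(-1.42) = -6.47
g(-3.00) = 0.00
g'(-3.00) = 5.00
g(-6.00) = -96.00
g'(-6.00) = 68.00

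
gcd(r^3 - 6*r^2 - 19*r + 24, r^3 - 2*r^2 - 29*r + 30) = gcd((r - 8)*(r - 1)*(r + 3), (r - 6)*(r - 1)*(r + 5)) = r - 1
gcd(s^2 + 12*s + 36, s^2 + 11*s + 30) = s + 6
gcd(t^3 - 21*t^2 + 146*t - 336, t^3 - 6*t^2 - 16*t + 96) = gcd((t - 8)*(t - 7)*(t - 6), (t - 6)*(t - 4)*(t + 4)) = t - 6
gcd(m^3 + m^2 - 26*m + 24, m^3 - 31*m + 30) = m^2 + 5*m - 6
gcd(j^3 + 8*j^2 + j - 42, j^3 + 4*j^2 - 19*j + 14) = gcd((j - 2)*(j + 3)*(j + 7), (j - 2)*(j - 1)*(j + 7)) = j^2 + 5*j - 14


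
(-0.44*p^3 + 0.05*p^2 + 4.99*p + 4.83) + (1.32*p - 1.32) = -0.44*p^3 + 0.05*p^2 + 6.31*p + 3.51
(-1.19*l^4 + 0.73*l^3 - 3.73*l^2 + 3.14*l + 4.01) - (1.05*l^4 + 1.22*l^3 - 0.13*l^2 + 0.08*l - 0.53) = -2.24*l^4 - 0.49*l^3 - 3.6*l^2 + 3.06*l + 4.54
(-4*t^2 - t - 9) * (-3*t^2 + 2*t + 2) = 12*t^4 - 5*t^3 + 17*t^2 - 20*t - 18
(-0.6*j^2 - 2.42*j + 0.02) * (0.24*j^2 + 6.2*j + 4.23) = -0.144*j^4 - 4.3008*j^3 - 17.5372*j^2 - 10.1126*j + 0.0846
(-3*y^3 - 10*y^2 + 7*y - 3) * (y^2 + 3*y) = -3*y^5 - 19*y^4 - 23*y^3 + 18*y^2 - 9*y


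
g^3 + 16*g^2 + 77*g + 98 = (g + 2)*(g + 7)^2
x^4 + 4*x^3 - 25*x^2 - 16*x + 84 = (x - 3)*(x - 2)*(x + 2)*(x + 7)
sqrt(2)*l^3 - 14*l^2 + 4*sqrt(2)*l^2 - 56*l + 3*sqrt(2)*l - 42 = (l + 3)*(l - 7*sqrt(2))*(sqrt(2)*l + sqrt(2))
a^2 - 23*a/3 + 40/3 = (a - 5)*(a - 8/3)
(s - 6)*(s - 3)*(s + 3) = s^3 - 6*s^2 - 9*s + 54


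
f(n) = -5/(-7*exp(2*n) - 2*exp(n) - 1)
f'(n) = -5*(14*exp(2*n) + 2*exp(n))/(-7*exp(2*n) - 2*exp(n) - 1)^2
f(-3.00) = 4.48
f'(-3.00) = -0.54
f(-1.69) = 3.11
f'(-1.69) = -1.64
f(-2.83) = 4.38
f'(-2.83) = -0.64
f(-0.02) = 0.52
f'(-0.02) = -0.82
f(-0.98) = 1.83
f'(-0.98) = -1.82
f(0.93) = 0.10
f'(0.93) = -0.18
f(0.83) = 0.12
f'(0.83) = -0.22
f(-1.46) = 2.71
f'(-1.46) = -1.80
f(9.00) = 0.00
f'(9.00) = 0.00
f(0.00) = 0.50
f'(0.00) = -0.80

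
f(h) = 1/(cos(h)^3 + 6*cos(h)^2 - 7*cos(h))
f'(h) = (3*sin(h)*cos(h)^2 + 12*sin(h)*cos(h) - 7*sin(h))/(cos(h)^3 + 6*cos(h)^2 - 7*cos(h))^2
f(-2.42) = 0.12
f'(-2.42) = 0.14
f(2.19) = 0.17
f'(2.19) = -0.30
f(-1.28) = -0.67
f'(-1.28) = 1.43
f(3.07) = 0.08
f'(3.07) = -0.01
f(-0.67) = -0.76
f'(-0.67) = -1.52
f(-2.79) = 0.09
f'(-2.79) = 0.04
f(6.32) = -184.62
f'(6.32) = 10020.89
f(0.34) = -2.33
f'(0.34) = 12.67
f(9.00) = 0.09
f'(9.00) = -0.06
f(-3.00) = 0.08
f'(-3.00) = 0.02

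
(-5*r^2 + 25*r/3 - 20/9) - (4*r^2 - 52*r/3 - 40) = -9*r^2 + 77*r/3 + 340/9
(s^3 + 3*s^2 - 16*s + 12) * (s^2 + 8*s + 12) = s^5 + 11*s^4 + 20*s^3 - 80*s^2 - 96*s + 144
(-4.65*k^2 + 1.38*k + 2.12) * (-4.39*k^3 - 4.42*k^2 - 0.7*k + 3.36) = 20.4135*k^5 + 14.4948*k^4 - 12.1514*k^3 - 25.9604*k^2 + 3.1528*k + 7.1232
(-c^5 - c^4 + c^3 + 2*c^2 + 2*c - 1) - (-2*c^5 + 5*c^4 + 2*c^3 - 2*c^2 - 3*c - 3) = c^5 - 6*c^4 - c^3 + 4*c^2 + 5*c + 2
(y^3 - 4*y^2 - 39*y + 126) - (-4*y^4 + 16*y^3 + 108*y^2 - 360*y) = 4*y^4 - 15*y^3 - 112*y^2 + 321*y + 126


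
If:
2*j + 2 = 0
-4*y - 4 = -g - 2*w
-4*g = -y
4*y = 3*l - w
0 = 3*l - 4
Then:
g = 4/47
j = -1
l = 4/3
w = 124/47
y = 16/47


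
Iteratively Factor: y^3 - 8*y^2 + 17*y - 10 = (y - 5)*(y^2 - 3*y + 2) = (y - 5)*(y - 1)*(y - 2)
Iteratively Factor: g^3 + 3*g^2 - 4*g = (g)*(g^2 + 3*g - 4) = g*(g - 1)*(g + 4)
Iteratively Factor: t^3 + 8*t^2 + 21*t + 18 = (t + 2)*(t^2 + 6*t + 9) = (t + 2)*(t + 3)*(t + 3)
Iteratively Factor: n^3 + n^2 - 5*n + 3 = (n - 1)*(n^2 + 2*n - 3) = (n - 1)^2*(n + 3)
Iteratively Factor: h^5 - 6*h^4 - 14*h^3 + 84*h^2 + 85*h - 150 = (h + 2)*(h^4 - 8*h^3 + 2*h^2 + 80*h - 75) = (h - 5)*(h + 2)*(h^3 - 3*h^2 - 13*h + 15) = (h - 5)*(h + 2)*(h + 3)*(h^2 - 6*h + 5) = (h - 5)*(h - 1)*(h + 2)*(h + 3)*(h - 5)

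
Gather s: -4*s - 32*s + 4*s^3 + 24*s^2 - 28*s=4*s^3 + 24*s^2 - 64*s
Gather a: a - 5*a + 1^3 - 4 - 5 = -4*a - 8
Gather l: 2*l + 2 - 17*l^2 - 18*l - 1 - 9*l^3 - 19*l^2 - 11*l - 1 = -9*l^3 - 36*l^2 - 27*l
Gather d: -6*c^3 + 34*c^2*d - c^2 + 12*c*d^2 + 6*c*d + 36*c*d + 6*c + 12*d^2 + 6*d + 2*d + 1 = -6*c^3 - c^2 + 6*c + d^2*(12*c + 12) + d*(34*c^2 + 42*c + 8) + 1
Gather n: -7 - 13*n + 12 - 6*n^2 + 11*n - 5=-6*n^2 - 2*n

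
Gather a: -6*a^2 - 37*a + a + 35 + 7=-6*a^2 - 36*a + 42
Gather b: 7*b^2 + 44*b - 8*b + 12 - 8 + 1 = 7*b^2 + 36*b + 5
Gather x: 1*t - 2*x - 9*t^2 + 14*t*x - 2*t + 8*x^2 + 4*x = -9*t^2 - t + 8*x^2 + x*(14*t + 2)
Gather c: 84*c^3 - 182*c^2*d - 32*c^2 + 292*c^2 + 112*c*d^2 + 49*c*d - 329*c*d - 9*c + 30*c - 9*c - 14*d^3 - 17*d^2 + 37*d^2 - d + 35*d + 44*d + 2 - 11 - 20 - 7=84*c^3 + c^2*(260 - 182*d) + c*(112*d^2 - 280*d + 12) - 14*d^3 + 20*d^2 + 78*d - 36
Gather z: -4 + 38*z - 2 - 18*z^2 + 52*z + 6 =-18*z^2 + 90*z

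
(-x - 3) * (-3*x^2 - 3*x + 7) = 3*x^3 + 12*x^2 + 2*x - 21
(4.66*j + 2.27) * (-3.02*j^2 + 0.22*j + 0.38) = -14.0732*j^3 - 5.8302*j^2 + 2.2702*j + 0.8626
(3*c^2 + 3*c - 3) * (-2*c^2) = -6*c^4 - 6*c^3 + 6*c^2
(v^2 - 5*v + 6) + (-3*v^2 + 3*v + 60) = -2*v^2 - 2*v + 66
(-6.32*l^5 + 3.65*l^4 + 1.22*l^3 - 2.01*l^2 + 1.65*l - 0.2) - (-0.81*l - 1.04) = -6.32*l^5 + 3.65*l^4 + 1.22*l^3 - 2.01*l^2 + 2.46*l + 0.84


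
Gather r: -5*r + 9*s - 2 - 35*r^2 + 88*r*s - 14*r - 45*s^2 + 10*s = -35*r^2 + r*(88*s - 19) - 45*s^2 + 19*s - 2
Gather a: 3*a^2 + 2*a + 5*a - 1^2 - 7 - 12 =3*a^2 + 7*a - 20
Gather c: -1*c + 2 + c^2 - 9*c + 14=c^2 - 10*c + 16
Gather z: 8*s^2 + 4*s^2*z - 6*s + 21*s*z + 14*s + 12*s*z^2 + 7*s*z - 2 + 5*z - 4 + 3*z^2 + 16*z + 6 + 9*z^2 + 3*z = 8*s^2 + 8*s + z^2*(12*s + 12) + z*(4*s^2 + 28*s + 24)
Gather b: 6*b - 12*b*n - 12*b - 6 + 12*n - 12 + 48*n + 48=b*(-12*n - 6) + 60*n + 30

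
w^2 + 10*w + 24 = (w + 4)*(w + 6)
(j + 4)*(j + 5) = j^2 + 9*j + 20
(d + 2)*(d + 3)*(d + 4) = d^3 + 9*d^2 + 26*d + 24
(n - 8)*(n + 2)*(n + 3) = n^3 - 3*n^2 - 34*n - 48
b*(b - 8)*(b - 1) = b^3 - 9*b^2 + 8*b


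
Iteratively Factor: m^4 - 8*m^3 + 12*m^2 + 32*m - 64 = (m + 2)*(m^3 - 10*m^2 + 32*m - 32) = (m - 4)*(m + 2)*(m^2 - 6*m + 8) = (m - 4)*(m - 2)*(m + 2)*(m - 4)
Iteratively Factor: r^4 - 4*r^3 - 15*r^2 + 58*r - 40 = (r + 4)*(r^3 - 8*r^2 + 17*r - 10) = (r - 1)*(r + 4)*(r^2 - 7*r + 10) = (r - 2)*(r - 1)*(r + 4)*(r - 5)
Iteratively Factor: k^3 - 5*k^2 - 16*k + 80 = (k + 4)*(k^2 - 9*k + 20) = (k - 4)*(k + 4)*(k - 5)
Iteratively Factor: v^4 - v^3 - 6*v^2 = (v - 3)*(v^3 + 2*v^2) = v*(v - 3)*(v^2 + 2*v) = v*(v - 3)*(v + 2)*(v)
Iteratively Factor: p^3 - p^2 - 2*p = (p)*(p^2 - p - 2) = p*(p + 1)*(p - 2)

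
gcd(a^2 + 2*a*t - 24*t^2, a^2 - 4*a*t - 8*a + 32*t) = -a + 4*t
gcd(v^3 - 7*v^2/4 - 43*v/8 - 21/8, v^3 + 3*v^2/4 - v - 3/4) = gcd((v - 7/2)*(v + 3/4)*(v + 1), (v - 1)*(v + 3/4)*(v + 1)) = v^2 + 7*v/4 + 3/4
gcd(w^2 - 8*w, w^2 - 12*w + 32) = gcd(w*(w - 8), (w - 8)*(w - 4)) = w - 8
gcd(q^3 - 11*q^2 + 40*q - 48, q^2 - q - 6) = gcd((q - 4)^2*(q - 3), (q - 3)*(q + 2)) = q - 3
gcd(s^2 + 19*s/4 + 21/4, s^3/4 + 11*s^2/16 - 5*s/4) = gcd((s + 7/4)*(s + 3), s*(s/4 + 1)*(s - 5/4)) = 1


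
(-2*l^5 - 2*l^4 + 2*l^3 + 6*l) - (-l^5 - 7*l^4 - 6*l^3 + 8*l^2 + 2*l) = -l^5 + 5*l^4 + 8*l^3 - 8*l^2 + 4*l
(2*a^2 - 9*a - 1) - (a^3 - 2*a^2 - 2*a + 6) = -a^3 + 4*a^2 - 7*a - 7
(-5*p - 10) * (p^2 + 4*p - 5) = -5*p^3 - 30*p^2 - 15*p + 50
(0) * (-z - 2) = 0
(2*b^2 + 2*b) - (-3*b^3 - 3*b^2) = 3*b^3 + 5*b^2 + 2*b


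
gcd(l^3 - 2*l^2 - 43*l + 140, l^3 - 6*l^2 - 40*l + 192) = l - 4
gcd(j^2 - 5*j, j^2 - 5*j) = j^2 - 5*j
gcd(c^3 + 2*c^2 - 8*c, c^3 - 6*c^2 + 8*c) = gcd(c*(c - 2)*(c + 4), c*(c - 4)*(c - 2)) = c^2 - 2*c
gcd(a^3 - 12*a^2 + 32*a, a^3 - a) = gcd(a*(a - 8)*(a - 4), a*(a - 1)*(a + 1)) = a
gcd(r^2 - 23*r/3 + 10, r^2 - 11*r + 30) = r - 6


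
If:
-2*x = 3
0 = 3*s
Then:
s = 0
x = -3/2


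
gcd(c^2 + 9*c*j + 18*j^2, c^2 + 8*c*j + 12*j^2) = c + 6*j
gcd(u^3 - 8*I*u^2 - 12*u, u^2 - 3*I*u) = u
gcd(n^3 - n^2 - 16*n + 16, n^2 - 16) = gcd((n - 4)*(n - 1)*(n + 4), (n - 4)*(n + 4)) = n^2 - 16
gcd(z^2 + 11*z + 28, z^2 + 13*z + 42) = z + 7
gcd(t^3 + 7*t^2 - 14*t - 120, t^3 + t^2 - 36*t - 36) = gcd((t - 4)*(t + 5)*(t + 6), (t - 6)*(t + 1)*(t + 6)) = t + 6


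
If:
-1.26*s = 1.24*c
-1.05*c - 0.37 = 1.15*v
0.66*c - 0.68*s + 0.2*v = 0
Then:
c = 0.06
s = -0.06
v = -0.37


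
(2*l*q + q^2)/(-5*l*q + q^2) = (2*l + q)/(-5*l + q)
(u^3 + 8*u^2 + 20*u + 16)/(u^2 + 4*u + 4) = u + 4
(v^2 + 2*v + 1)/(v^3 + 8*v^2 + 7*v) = (v + 1)/(v*(v + 7))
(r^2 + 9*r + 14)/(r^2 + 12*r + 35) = (r + 2)/(r + 5)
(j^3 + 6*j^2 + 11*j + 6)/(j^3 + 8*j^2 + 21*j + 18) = (j + 1)/(j + 3)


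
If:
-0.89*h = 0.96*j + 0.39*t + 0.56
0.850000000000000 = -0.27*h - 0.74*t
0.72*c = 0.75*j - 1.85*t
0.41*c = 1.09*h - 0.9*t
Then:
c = 2.84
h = 0.09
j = -0.19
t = -1.18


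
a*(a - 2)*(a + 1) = a^3 - a^2 - 2*a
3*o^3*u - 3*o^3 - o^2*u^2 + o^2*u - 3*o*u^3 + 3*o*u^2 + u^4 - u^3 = (-3*o + u)*(-o + u)*(o + u)*(u - 1)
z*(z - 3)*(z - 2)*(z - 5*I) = z^4 - 5*z^3 - 5*I*z^3 + 6*z^2 + 25*I*z^2 - 30*I*z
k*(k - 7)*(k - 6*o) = k^3 - 6*k^2*o - 7*k^2 + 42*k*o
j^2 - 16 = (j - 4)*(j + 4)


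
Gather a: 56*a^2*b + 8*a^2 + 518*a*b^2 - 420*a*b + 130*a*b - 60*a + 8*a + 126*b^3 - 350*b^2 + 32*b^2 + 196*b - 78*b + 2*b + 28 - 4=a^2*(56*b + 8) + a*(518*b^2 - 290*b - 52) + 126*b^3 - 318*b^2 + 120*b + 24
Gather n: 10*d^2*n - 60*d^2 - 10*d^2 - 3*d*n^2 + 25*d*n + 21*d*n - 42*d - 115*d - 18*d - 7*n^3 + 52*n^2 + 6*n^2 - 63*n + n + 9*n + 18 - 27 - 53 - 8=-70*d^2 - 175*d - 7*n^3 + n^2*(58 - 3*d) + n*(10*d^2 + 46*d - 53) - 70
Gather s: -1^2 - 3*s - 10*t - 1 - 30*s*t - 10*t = s*(-30*t - 3) - 20*t - 2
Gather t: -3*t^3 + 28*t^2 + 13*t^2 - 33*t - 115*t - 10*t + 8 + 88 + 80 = -3*t^3 + 41*t^2 - 158*t + 176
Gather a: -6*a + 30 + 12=42 - 6*a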